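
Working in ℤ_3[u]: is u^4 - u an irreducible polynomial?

Write P(u) = u^4 - u.
Check for roots in ℤ_3: P(0) = 0 → root; P(1) = 0 → root; P(2) = 2.
P(0) = 0, so (u) divides P(u); P is reducible.

No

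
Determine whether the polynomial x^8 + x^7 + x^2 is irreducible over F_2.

Write h(x) = x^8 + x^7 + x^2.
Check for roots in F_2: h(0) = 0 → root; h(1) = 1.
h(0) = 0, so (x) divides h(x); h is reducible.

No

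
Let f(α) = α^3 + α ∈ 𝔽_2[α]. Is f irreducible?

No

Check for roots in 𝔽_2: f(0) = 0 → root; f(1) = 0 → root.
f(0) = 0, so (α) divides f(α); f is reducible.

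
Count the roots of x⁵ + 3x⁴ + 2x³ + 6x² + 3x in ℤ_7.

Write f(x) = x⁵ + 3x⁴ + 2x³ + 6x² + 3x.
Evaluate at each of the 7 elements of ℤ_7:
f(0) = 0 → root; f(1) = 1; f(2) = 0 → root; f(3) = 1; f(4) = 5; f(5) = 4; f(6) = 3.
Roots: {0, 2}.

2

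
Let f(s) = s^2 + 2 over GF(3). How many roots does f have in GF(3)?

Evaluate at each of the 3 elements of GF(3):
f(0) = 2; f(1) = 0 → root; f(2) = 0 → root.
Roots: {1, 2}.

2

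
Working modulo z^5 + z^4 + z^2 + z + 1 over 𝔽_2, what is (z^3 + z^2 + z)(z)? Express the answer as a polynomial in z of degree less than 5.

Multiply in 𝔽_2[z]: (z^3 + z^2 + z)·(z) = z^4 + z^3 + z^2.
Reduced: z^4 + z^3 + z^2.

z^4 + z^3 + z^2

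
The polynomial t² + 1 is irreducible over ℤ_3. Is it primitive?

No

Write f(t) = t² + 1.
|GF(3^2)^×| = 3^2 − 1 = 8. Prime factorization: 8 = 2^3.
f is primitive ⇔ t has order 8 in GF(3)[t]/(f), i.e. t^(8/q) ≠ 1 for each prime q | 8.
t^(4) mod f = 1
Since t^(4) = 1, the order of t divides 4 < 8; not primitive.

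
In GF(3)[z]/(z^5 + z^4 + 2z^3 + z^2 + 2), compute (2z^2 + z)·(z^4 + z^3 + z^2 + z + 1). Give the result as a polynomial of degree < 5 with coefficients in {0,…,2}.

Multiply in GF(3)[z]: (2z^2 + z)·(z^4 + z^3 + z^2 + z + 1) = 2z^6 + z.
Reduce using z^5 ≡ 2z^4 + z^3 + 2z^2 + 1 (mod z^5 + z^4 + 2z^3 + z^2 + 2).
Reduced: z^4 + 2z^3 + 2z^2 + 1.

z^4 + 2z^3 + 2z^2 + 1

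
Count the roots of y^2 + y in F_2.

2

Write f(y) = y^2 + y.
Evaluate at each of the 2 elements of F_2:
f(0) = 0 → root; f(1) = 0 → root.
Roots: {0, 1}.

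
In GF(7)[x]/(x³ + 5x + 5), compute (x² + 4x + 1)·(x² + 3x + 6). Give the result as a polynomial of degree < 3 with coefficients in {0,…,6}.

x + 6

Multiply in GF(7)[x]: (x² + 4x + 1)·(x² + 3x + 6) = x⁴ + 5x² + 6x + 6.
Reduce using x³ ≡ 2x + 2 (mod x³ + 5x + 5).
Reduced: x + 6.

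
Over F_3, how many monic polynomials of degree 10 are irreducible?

5880

Gauss's count: N_{3}(10) = (1/10) Σ_{d|10} μ(10/d)·3^d.
Divisors of 10: 1, 2, 5, 10; μ(10/d) for each: 1, -1, -1, 1.
Σ = 3^1 − 3^2 − 3^5 + 3^10 = 58800.
N = 58800/10 = 5880.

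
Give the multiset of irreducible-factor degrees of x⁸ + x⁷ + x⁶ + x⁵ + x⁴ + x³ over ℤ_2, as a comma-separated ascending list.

Write f(x) = x⁸ + x⁷ + x⁶ + x⁵ + x⁴ + x³.
Roots in ℤ_2: f(0) = 0 → root; f(1) = 0 → root.
Linear factors from roots: (x), (x + 1).
Complete factorization: f(x) = (x + 1)·(x)^3·(x² + x + 1)^2.
Factor degrees with multiplicity: 1 + 1 + 1 + 1 + 2 + 2 = 8.

1, 1, 1, 1, 2, 2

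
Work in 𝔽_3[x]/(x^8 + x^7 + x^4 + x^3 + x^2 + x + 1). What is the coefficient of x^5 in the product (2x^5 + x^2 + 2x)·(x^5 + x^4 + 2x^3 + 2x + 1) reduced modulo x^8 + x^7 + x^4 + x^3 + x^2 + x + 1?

Multiply in 𝔽_3[x]: (2x^5 + x^2 + 2x)·(x^5 + x^4 + 2x^3 + 2x + 1) = 2x^10 + 2x^9 + x^8 + x^7 + x^6 + x^4 + 2x^3 + 2x^2 + 2x.
Reduce using x^8 ≡ 2x^7 + 2x^4 + 2x^3 + 2x^2 + 2x + 2 (mod x^8 + x^7 + x^4 + x^3 + x^2 + x + 1).
Reduced: 2x^6 + x^5 + x^4 + 2x^3 + 2x^2 + x + 2.

1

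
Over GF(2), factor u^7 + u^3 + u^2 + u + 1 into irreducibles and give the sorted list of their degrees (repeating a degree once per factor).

Write h(u) = u^7 + u^3 + u^2 + u + 1.
Roots in GF(2): h(0) = 1; h(1) = 1.
Complete factorization: h(u) = (u^7 + u^3 + u^2 + u + 1).
Factor degrees with multiplicity: 7 = 7.

7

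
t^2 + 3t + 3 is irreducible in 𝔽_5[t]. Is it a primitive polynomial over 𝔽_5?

Write f(t) = t^2 + 3t + 3.
|GF(5^2)^×| = 5^2 − 1 = 24. Prime factorization: 24 = 2^3·3.
f is primitive ⇔ t has order 24 in GF(5)[t]/(f), i.e. t^(24/q) ≠ 1 for each prime q | 24.
t^(12) mod f = 4.
t^(8) mod f = t + 1.
None equal 1, so t has full order 24; f is primitive.

Yes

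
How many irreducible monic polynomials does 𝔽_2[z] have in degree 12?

335

The number of monic irreducibles of degree 12 over GF(2) is (1/12)·Σ_{d∣12} μ(12/d) 2^d.
Divisors of 12: 1, 2, 3, 4, 6, 12; μ(12/d) for each: 0, 1, 0, -1, -1, 1.
Σ = 2^2 − 2^4 − 2^6 + 2^12 = 4020.
N = 4020/12 = 335.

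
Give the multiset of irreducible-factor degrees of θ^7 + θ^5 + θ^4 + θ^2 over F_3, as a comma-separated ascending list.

Write g(θ) = θ^7 + θ^5 + θ^4 + θ^2.
Roots in F_3: g(0) = 0 → root; g(1) = 1; g(2) = 0 → root.
Linear factors from roots: (θ), (θ + 1).
Complete factorization: g(θ) = (θ)^2·(θ + 1)^3·(θ^2 + 1).
Factor degrees with multiplicity: 1 + 1 + 1 + 1 + 1 + 2 = 7.

1, 1, 1, 1, 1, 2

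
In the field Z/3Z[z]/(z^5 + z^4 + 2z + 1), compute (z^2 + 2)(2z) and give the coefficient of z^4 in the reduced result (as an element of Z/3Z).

0

Multiply in Z/3Z[z]: (z^2 + 2)·(2z) = 2z^3 + z.
Reduced: 2z^3 + z.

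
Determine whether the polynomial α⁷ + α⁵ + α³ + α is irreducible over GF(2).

No

Write g(α) = α⁷ + α⁵ + α³ + α.
Check for roots in GF(2): g(0) = 0 → root; g(1) = 0 → root.
g(0) = 0, so (α) divides g(α); g is reducible.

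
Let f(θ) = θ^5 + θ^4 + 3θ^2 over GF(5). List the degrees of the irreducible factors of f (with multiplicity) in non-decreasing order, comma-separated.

Roots in GF(5): f(0) = 0 → root; f(1) = 0 → root; f(2) = 0 → root; f(3) = 1; f(4) = 3.
Linear factors from roots: (θ), (θ + 4), (θ + 3).
Complete factorization: f(θ) = (θ + 3)·(θ)^2·(θ + 4)^2.
Factor degrees with multiplicity: 1 + 1 + 1 + 1 + 1 = 5.

1, 1, 1, 1, 1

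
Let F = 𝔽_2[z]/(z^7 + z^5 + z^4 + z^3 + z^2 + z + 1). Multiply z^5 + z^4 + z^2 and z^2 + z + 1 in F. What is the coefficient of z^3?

Multiply in 𝔽_2[z]: (z^5 + z^4 + z^2)·(z^2 + z + 1) = z^7 + z^3 + z^2.
Reduce using z^7 ≡ z^5 + z^4 + z^3 + z^2 + z + 1 (mod z^7 + z^5 + z^4 + z^3 + z^2 + z + 1).
Reduced: z^5 + z^4 + z + 1.

0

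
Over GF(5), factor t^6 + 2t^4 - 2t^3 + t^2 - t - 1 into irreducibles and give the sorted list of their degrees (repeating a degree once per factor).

1, 2, 3

Write f(t) = t^6 + 2t^4 - 2t^3 + t^2 - t - 1.
Roots in GF(5): f(0) = 4; f(1) = 0 → root; f(2) = 1; f(3) = 2; f(4) = 1.
Linear factors from roots: (t - 1).
Complete factorization: f(t) = (t - 1)·(t^2 - 2t - 1)·(t^3 - 2t^2 - 1).
Factor degrees with multiplicity: 1 + 2 + 3 = 6.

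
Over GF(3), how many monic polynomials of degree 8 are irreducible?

810

Gauss's count: N_{3}(8) = (1/8) Σ_{d|8} μ(8/d)·3^d.
Divisors of 8: 1, 2, 4, 8; μ(8/d) for each: 0, 0, -1, 1.
Σ = − 3^4 + 3^8 = 6480.
N = 6480/8 = 810.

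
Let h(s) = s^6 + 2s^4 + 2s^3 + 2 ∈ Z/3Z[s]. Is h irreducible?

No

Check for roots in Z/3Z: h(0) = 2; h(1) = 1; h(2) = 0 → root.
h(2) = 0, so (s − 2) divides h(s); h is reducible.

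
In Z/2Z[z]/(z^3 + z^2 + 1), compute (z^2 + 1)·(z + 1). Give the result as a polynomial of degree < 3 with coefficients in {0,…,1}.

Multiply in Z/2Z[z]: (z^2 + 1)·(z + 1) = z^3 + z^2 + z + 1.
Reduce using z^3 ≡ z^2 + 1 (mod z^3 + z^2 + 1).
Reduced: z.

z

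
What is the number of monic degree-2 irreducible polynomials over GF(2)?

1

The number of monic irreducibles of degree 2 over GF(2) is (1/2)·Σ_{d∣2} μ(2/d) 2^d.
Divisors of 2: 1, 2; μ(2/d) for each: -1, 1.
Σ = − 2^1 + 2^2 = 2.
N = 2/2 = 1.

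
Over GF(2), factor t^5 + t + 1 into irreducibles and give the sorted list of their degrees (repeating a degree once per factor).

2, 3

Write h(t) = t^5 + t + 1.
Roots in GF(2): h(0) = 1; h(1) = 1.
Complete factorization: h(t) = (t^2 + t + 1)·(t^3 + t^2 + 1).
Factor degrees with multiplicity: 2 + 3 = 5.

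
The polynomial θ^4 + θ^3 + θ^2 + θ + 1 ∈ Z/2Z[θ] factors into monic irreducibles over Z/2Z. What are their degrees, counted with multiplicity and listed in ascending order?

Write f(θ) = θ^4 + θ^3 + θ^2 + θ + 1.
Roots in Z/2Z: f(0) = 1; f(1) = 1.
Complete factorization: f(θ) = (θ^4 + θ^3 + θ^2 + θ + 1).
Factor degrees with multiplicity: 4 = 4.

4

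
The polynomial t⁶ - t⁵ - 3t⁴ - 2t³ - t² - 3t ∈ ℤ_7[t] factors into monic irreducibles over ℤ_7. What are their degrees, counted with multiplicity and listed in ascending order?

Write g(t) = t⁶ - t⁵ - 3t⁴ - 2t³ - t² - 3t.
Linear factors from roots: (t), (t - 2).
Complete factorization: g(t) = (t)·(t - 2)·(t² + 2t + 2)·(t² - t - 1).
Factor degrees with multiplicity: 1 + 1 + 2 + 2 = 6.

1, 1, 2, 2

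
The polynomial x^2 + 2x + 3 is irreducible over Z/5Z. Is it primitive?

Write f(x) = x^2 + 2x + 3.
|GF(5^2)^×| = 5^2 − 1 = 24. Prime factorization: 24 = 2^3·3.
f is primitive ⇔ x has order 24 in GF(5)[x]/(f), i.e. x^(24/q) ≠ 1 for each prime q | 24.
x^(12) mod f = 4.
x^(8) mod f = 4x + 1.
None equal 1, so x has full order 24; f is primitive.

Yes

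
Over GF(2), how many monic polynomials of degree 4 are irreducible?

By the necklace-counting formula, N_2(4) = (1/4) Σ_{d|4} μ(4/d)·2^d.
Divisors of 4: 1, 2, 4; μ(4/d) for each: 0, -1, 1.
Σ = − 2^2 + 2^4 = 12.
N = 12/4 = 3.

3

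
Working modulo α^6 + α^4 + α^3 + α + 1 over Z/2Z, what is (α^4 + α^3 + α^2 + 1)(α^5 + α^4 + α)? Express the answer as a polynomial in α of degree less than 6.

α^5 + α^2

Multiply in Z/2Z[α]: (α^4 + α^3 + α^2 + 1)·(α^5 + α^4 + α) = α^9 + α^6 + α^3 + α.
Reduce using α^6 ≡ α^4 + α^3 + α + 1 (mod α^6 + α^4 + α^3 + α + 1).
Reduced: α^5 + α^2.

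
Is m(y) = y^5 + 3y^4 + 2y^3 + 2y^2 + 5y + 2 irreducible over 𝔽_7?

No

Check for roots in 𝔽_7: m(0) = 2; m(1) = 1; m(2) = 4; m(3) = 1; m(4) = 0 → root; m(5) = 0 → root; m(6) = 6.
m(4) = 0, so (y − 4) divides m(y); m is reducible.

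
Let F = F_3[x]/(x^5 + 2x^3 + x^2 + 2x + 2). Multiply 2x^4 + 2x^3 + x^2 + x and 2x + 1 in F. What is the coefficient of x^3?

Multiply in F_3[x]: (2x^4 + 2x^3 + x^2 + x)·(2x + 1) = x^5 + x^3 + x.
Reduce using x^5 ≡ x^3 + 2x^2 + x + 1 (mod x^5 + 2x^3 + x^2 + 2x + 2).
Reduced: 2x^3 + 2x^2 + 2x + 1.

2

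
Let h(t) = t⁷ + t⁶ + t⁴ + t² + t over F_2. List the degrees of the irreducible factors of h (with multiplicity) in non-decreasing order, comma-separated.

Roots in F_2: h(0) = 0 → root; h(1) = 1.
Linear factors from roots: (t).
Complete factorization: h(t) = (t)·(t² + t + 1)^3.
Factor degrees with multiplicity: 1 + 2 + 2 + 2 = 7.

1, 2, 2, 2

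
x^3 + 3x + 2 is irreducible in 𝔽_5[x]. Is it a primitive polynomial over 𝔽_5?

Yes

Write f(x) = x^3 + 3x + 2.
|GF(5^3)^×| = 5^3 − 1 = 124. Prime factorization: 124 = 2^2·31.
f is primitive ⇔ x has order 124 in GF(5)[x]/(f), i.e. x^(124/q) ≠ 1 for each prime q | 124.
x^(62) mod f = 4.
x^(4) mod f = 2x^2 + 3x.
None equal 1, so x has full order 124; f is primitive.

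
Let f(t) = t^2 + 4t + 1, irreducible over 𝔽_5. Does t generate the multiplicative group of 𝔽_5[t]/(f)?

No

|GF(5^2)^×| = 5^2 − 1 = 24. Prime factorization: 24 = 2^3·3.
f is primitive ⇔ t has order 24 in GF(5)[t]/(f), i.e. t^(24/q) ≠ 1 for each prime q | 24.
t^(12) mod f = 1
t^(8) mod f = t + 4.
Since t^(12) = 1, the order of t divides 12 < 24; not primitive.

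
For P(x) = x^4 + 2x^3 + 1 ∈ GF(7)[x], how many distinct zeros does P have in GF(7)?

2

Evaluate at each of the 7 elements of GF(7):
P(0) = 1; P(1) = 4; P(2) = 5; P(3) = 3; P(4) = 0 → root; P(5) = 1; P(6) = 0 → root.
Roots: {4, 6}.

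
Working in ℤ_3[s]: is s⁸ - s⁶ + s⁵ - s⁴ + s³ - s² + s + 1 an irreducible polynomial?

Yes

Write f(s) = s⁸ - s⁶ + s⁵ - s⁴ + s³ - s² + s + 1.
Check for roots in ℤ_3: f(0) = 1; f(1) = 2; f(2) = 2.
No roots, so no linear factors.
Monic irreducibles of degree 2 over GF(3): s² + 1, s² + s - 1, s² - s - 1.
None of them divide f (all give nonzero remainder).
Degree-3 irreducible divisors: test the 8 monic irreducibles of degree 3 over GF(3).
None of them divide f (all give nonzero remainder).
Degree-4 irreducible divisors: test the 18 monic irreducibles of degree 4 over GF(3).
None of them divide f (all give nonzero remainder).
No irreducible factor of degree ≤ 4 exists, so f is irreducible over GF(3).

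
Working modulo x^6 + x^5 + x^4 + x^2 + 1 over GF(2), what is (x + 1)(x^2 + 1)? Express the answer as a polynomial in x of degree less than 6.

x^3 + x^2 + x + 1

Multiply in GF(2)[x]: (x + 1)·(x^2 + 1) = x^3 + x^2 + x + 1.
Reduced: x^3 + x^2 + x + 1.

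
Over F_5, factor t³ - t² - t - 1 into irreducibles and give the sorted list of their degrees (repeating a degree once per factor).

3

Write g(t) = t³ - t² - t - 1.
Roots in F_5: g(0) = 4; g(1) = 3; g(2) = 1; g(3) = 4; g(4) = 3.
Complete factorization: g(t) = (t³ - t² - t - 1).
Factor degrees with multiplicity: 3 = 3.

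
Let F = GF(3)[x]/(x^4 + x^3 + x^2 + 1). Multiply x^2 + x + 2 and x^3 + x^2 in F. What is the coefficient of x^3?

1

Multiply in GF(3)[x]: (x^2 + x + 2)·(x^3 + x^2) = x^5 + 2x^4 + 2x^2.
Reduce using x^4 ≡ 2x^3 + 2x^2 + 2 (mod x^4 + x^3 + x^2 + 1).
Reduced: x^3 + x^2 + 2x + 2.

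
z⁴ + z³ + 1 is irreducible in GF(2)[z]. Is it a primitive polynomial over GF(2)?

Yes

Write f(z) = z⁴ + z³ + 1.
|GF(2^4)^×| = 2^4 − 1 = 15. Prime factorization: 15 = 3·5.
f is primitive ⇔ z has order 15 in GF(2)[z]/(f), i.e. z^(15/q) ≠ 1 for each prime q | 15.
z^(5) mod f = z³ + z + 1.
z^(3) mod f = z³.
None equal 1, so z has full order 15; f is primitive.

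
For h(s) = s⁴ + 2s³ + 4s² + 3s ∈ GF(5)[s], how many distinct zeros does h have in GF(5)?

4

Evaluate at each of the 5 elements of GF(5):
h(0) = 0 → root; h(1) = 0 → root; h(2) = 4; h(3) = 0 → root; h(4) = 0 → root.
Roots: {0, 1, 3, 4}.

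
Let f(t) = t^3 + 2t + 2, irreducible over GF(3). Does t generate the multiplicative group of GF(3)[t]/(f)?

No

|GF(3^3)^×| = 3^3 − 1 = 26. Prime factorization: 26 = 2·13.
f is primitive ⇔ t has order 26 in GF(3)[t]/(f), i.e. t^(26/q) ≠ 1 for each prime q | 26.
t^(13) mod f = 1
t^(2) mod f = t^2.
Since t^(13) = 1, the order of t divides 13 < 26; not primitive.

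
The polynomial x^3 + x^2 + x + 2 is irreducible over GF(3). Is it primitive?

Write f(x) = x^3 + x^2 + x + 2.
|GF(3^3)^×| = 3^3 − 1 = 26. Prime factorization: 26 = 2·13.
f is primitive ⇔ x has order 26 in GF(3)[x]/(f), i.e. x^(26/q) ≠ 1 for each prime q | 26.
x^(13) mod f = 1
x^(2) mod f = x^2.
Since x^(13) = 1, the order of x divides 13 < 26; not primitive.

No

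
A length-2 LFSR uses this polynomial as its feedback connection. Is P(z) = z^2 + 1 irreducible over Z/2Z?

No

Check for roots in Z/2Z: P(0) = 1; P(1) = 0 → root.
P(1) = 0, so (z − 1) divides P(z); P is reducible.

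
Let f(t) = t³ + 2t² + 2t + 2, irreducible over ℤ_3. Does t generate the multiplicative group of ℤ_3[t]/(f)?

|GF(3^3)^×| = 3^3 − 1 = 26. Prime factorization: 26 = 2·13.
f is primitive ⇔ t has order 26 in GF(3)[t]/(f), i.e. t^(26/q) ≠ 1 for each prime q | 26.
t^(13) mod f = 1
t^(2) mod f = t².
Since t^(13) = 1, the order of t divides 13 < 26; not primitive.

No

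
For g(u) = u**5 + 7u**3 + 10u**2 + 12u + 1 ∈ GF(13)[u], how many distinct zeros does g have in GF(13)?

Evaluate at each of the 13 elements of GF(13):
g(0) = 1; g(1) = 5; g(2) = 10; g(3) = 0 → root; g(4) = 4; g(5) = 8; g(6) = 10; g(7) = 10; g(8) = 0 → root; g(9) = 6; g(10) = 0 → root; g(11) = 7; g(12) = 4.
Roots: {3, 8, 10}.

3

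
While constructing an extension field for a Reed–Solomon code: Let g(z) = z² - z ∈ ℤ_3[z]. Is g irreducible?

Check for roots in ℤ_3: g(0) = 0 → root; g(1) = 0 → root; g(2) = 2.
g(0) = 0, so (z) divides g(z); g is reducible.

No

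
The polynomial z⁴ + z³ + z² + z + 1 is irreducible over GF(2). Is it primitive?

No

Write f(z) = z⁴ + z³ + z² + z + 1.
|GF(2^4)^×| = 2^4 − 1 = 15. Prime factorization: 15 = 3·5.
f is primitive ⇔ z has order 15 in GF(2)[z]/(f), i.e. z^(15/q) ≠ 1 for each prime q | 15.
z^(5) mod f = 1
z^(3) mod f = z³.
Since z^(5) = 1, the order of z divides 5 < 15; not primitive.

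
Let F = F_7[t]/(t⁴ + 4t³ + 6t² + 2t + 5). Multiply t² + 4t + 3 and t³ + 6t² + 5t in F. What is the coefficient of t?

Multiply in F_7[t]: (t² + 4t + 3)·(t³ + 6t² + 5t) = t⁵ + 3t⁴ + 4t³ + 3t² + t.
Reduce using t⁴ ≡ 3t³ + t² + 5t + 2 (mod t⁴ + 4t³ + 6t² + 2t + 5).
Reduced: 2t³ + 5t + 5.

5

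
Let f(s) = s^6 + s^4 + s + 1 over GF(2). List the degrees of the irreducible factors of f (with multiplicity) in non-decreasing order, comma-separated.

1, 2, 3

Roots in GF(2): f(0) = 1; f(1) = 0 → root.
Linear factors from roots: (s + 1).
Complete factorization: f(s) = (s + 1)·(s^2 + s + 1)·(s^3 + s + 1).
Factor degrees with multiplicity: 1 + 2 + 3 = 6.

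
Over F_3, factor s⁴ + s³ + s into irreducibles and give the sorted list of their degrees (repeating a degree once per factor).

Write f(s) = s⁴ + s³ + s.
Roots in F_3: f(0) = 0 → root; f(1) = 0 → root; f(2) = 2.
Linear factors from roots: (s), (s + 2).
Complete factorization: f(s) = (s)·(s + 2)·(s² + 2s + 2).
Factor degrees with multiplicity: 1 + 1 + 2 = 4.

1, 1, 2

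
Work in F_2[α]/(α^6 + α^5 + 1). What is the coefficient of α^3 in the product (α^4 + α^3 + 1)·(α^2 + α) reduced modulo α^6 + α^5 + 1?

Multiply in F_2[α]: (α^4 + α^3 + 1)·(α^2 + α) = α^6 + α^4 + α^2 + α.
Reduce using α^6 ≡ α^5 + 1 (mod α^6 + α^5 + 1).
Reduced: α^5 + α^4 + α^2 + α + 1.

0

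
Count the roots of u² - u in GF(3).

Write f(u) = u² - u.
Evaluate at each of the 3 elements of GF(3):
f(0) = 0 → root; f(1) = 0 → root; f(2) = 2.
Roots: {0, 1}.

2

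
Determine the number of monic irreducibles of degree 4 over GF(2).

Gauss's count: N_{2}(4) = (1/4) Σ_{d|4} μ(4/d)·2^d.
Divisors of 4: 1, 2, 4; μ(4/d) for each: 0, -1, 1.
Σ = − 2^2 + 2^4 = 12.
N = 12/4 = 3.

3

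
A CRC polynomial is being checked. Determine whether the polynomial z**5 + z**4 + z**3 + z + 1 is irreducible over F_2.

Yes

Write P(z) = z**5 + z**4 + z**3 + z + 1.
Check for roots in F_2: P(0) = 1; P(1) = 1.
No roots, so no linear factors.
Monic irreducibles of degree 2 over GF(2): z**2 + z + 1.
None of them divide P (all give nonzero remainder).
No irreducible factor of degree ≤ 2 exists, so P is irreducible over GF(2).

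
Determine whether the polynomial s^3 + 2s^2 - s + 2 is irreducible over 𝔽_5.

Yes

Write h(s) = s^3 + 2s^2 - s + 2.
Check for roots in 𝔽_5: h(0) = 2; h(1) = 4; h(2) = 1; h(3) = 4; h(4) = 4.
No roots. A degree-3 polynomial over a field with no linear factor is irreducible.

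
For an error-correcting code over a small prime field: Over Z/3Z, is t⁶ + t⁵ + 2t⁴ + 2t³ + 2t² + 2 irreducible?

Yes

Write h(t) = t⁶ + t⁵ + 2t⁴ + 2t³ + 2t² + 2.
Check for roots in Z/3Z: h(0) = 2; h(1) = 1; h(2) = 1.
No roots, so no linear factors.
Monic irreducibles of degree 2 over GF(3): t² + 1, t² + t + 2, t² + 2t + 2.
None of them divide h (all give nonzero remainder).
Degree-3 irreducible divisors: test the 8 monic irreducibles of degree 3 over GF(3).
None of them divide h (all give nonzero remainder).
No irreducible factor of degree ≤ 3 exists, so h is irreducible over GF(3).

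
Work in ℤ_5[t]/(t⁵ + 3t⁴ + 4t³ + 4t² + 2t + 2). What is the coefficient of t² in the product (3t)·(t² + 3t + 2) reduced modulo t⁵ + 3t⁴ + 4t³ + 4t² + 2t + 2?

4

Multiply in ℤ_5[t]: (3t)·(t² + 3t + 2) = 3t³ + 4t² + t.
Reduced: 3t³ + 4t² + t.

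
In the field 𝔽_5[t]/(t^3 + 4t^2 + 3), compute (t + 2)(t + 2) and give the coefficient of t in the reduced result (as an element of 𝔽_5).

4

Multiply in 𝔽_5[t]: (t + 2)·(t + 2) = t^2 + 4t + 4.
Reduced: t^2 + 4t + 4.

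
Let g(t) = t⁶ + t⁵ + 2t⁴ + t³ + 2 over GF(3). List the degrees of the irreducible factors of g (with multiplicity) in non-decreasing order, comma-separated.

Roots in GF(3): g(0) = 2; g(1) = 1; g(2) = 0 → root.
Linear factors from roots: (t + 1).
Complete factorization: g(t) = (t + 1)^2·(t² + 1)·(t² + 2t + 2).
Factor degrees with multiplicity: 1 + 1 + 2 + 2 = 6.

1, 1, 2, 2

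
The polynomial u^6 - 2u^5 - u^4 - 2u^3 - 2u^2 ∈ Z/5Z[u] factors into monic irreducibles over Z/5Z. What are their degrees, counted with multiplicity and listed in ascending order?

Write f(u) = u^6 - 2u^5 - u^4 - 2u^3 - 2u^2.
Roots in Z/5Z: f(0) = 0 → root; f(1) = 4; f(2) = 0 → root; f(3) = 0 → root; f(4) = 2.
Linear factors from roots: (u), (u - 2), (u + 2).
Complete factorization: f(u) = (u + 2)·(u - 2)·(u)^2·(u^2 - 2u - 2).
Factor degrees with multiplicity: 1 + 1 + 1 + 1 + 2 = 6.

1, 1, 1, 1, 2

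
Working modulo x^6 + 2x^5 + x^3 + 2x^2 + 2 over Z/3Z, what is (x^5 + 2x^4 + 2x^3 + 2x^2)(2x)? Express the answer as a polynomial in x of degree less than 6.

Multiply in Z/3Z[x]: (x^5 + 2x^4 + 2x^3 + 2x^2)·(2x) = 2x^6 + x^5 + x^4 + x^3.
Reduce using x^6 ≡ x^5 + 2x^3 + x^2 + 1 (mod x^6 + 2x^5 + x^3 + 2x^2 + 2).
Reduced: x^4 + 2x^3 + 2x^2 + 2.

x^4 + 2x^3 + 2x^2 + 2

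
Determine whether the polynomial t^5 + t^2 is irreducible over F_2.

Write m(t) = t^5 + t^2.
Check for roots in F_2: m(0) = 0 → root; m(1) = 0 → root.
m(0) = 0, so (t) divides m(t); m is reducible.

No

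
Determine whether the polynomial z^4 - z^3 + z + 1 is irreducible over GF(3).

Yes

Write m(z) = z^4 - z^3 + z + 1.
Check for roots in GF(3): m(0) = 1; m(1) = 2; m(2) = 2.
No roots, so no linear factors.
Monic irreducibles of degree 2 over GF(3): z^2 + 1, z^2 + z - 1, z^2 - z - 1.
None of them divide m (all give nonzero remainder).
No irreducible factor of degree ≤ 2 exists, so m is irreducible over GF(3).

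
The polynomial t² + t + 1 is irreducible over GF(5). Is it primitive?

Write f(t) = t² + t + 1.
|GF(5^2)^×| = 5^2 − 1 = 24. Prime factorization: 24 = 2^3·3.
f is primitive ⇔ t has order 24 in GF(5)[t]/(f), i.e. t^(24/q) ≠ 1 for each prime q | 24.
t^(12) mod f = 1
t^(8) mod f = 4t + 4.
Since t^(12) = 1, the order of t divides 12 < 24; not primitive.

No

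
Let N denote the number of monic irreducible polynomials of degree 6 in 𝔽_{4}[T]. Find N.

670

Gauss's count: N_{4}(6) = (1/6) Σ_{d|6} μ(6/d)·4^d.
Divisors of 6: 1, 2, 3, 6; μ(6/d) for each: 1, -1, -1, 1.
Σ = 4^1 − 4^2 − 4^3 + 4^6 = 4020.
N = 4020/6 = 670.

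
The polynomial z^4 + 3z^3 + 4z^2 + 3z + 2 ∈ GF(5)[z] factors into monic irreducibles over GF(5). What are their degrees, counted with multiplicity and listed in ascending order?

Write g(z) = z^4 + 3z^3 + 4z^2 + 3z + 2.
Roots in GF(5): g(0) = 2; g(1) = 3; g(2) = 4; g(3) = 4; g(4) = 1.
Complete factorization: g(z) = (z^4 + 3z^3 + 4z^2 + 3z + 2).
Factor degrees with multiplicity: 4 = 4.

4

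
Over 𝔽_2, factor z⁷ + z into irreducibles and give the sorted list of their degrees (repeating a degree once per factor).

Write h(z) = z⁷ + z.
Roots in 𝔽_2: h(0) = 0 → root; h(1) = 0 → root.
Linear factors from roots: (z), (z + 1).
Complete factorization: h(z) = (z)·(z + 1)^2·(z² + z + 1)^2.
Factor degrees with multiplicity: 1 + 1 + 1 + 2 + 2 = 7.

1, 1, 1, 2, 2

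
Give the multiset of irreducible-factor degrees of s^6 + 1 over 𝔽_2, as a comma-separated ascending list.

1, 1, 2, 2

Write f(s) = s^6 + 1.
Roots in 𝔽_2: f(0) = 1; f(1) = 0 → root.
Linear factors from roots: (s + 1).
Complete factorization: f(s) = (s + 1)^2·(s^2 + s + 1)^2.
Factor degrees with multiplicity: 1 + 1 + 2 + 2 = 6.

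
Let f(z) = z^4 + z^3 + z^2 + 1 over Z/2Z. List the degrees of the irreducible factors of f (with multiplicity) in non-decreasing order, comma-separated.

1, 3

Roots in Z/2Z: f(0) = 1; f(1) = 0 → root.
Linear factors from roots: (z + 1).
Complete factorization: f(z) = (z + 1)·(z^3 + z + 1).
Factor degrees with multiplicity: 1 + 3 = 4.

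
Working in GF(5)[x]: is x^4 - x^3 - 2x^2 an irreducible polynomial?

Write h(x) = x^4 - x^3 - 2x^2.
Check for roots in GF(5): h(0) = 0 → root; h(1) = 3; h(2) = 0 → root; h(3) = 1; h(4) = 0 → root.
h(0) = 0, so (x) divides h(x); h is reducible.

No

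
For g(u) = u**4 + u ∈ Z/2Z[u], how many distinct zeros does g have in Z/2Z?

2

Evaluate at each of the 2 elements of Z/2Z:
g(0) = 0 → root; g(1) = 0 → root.
Roots: {0, 1}.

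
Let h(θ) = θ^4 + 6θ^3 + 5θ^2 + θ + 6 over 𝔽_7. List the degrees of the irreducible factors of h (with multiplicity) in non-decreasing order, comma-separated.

Complete factorization: h(θ) = (θ^4 + 6θ^3 + 5θ^2 + θ + 6).
Factor degrees with multiplicity: 4 = 4.

4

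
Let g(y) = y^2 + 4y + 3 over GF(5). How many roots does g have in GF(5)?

Evaluate at each of the 5 elements of GF(5):
g(0) = 3; g(1) = 3; g(2) = 0 → root; g(3) = 4; g(4) = 0 → root.
Roots: {2, 4}.

2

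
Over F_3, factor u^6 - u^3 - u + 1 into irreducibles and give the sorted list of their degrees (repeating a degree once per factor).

1, 2, 3

Write h(u) = u^6 - u^3 - u + 1.
Roots in F_3: h(0) = 1; h(1) = 0 → root; h(2) = 1.
Linear factors from roots: (u - 1).
Complete factorization: h(u) = (u - 1)·(u^2 + 1)·(u^3 + u^2 - 1).
Factor degrees with multiplicity: 1 + 2 + 3 = 6.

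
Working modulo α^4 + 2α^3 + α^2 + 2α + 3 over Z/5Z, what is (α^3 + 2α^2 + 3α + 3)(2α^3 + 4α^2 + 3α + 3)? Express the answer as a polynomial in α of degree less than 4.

Multiply in Z/5Z[α]: (α^3 + 2α^2 + 3α + 3)·(2α^3 + 4α^2 + 3α + 3) = 2α^6 + 3α^5 + 2α^4 + 2α^3 + 2α^2 + 3α + 4.
Reduce using α^4 ≡ 3α^3 + 4α^2 + 3α + 2 (mod α^4 + 2α^3 + α^2 + 2α + 3).
Reduced: α^2 + 2α + 3.

α^2 + 2α + 3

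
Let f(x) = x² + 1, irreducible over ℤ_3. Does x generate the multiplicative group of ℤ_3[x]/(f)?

|GF(3^2)^×| = 3^2 − 1 = 8. Prime factorization: 8 = 2^3.
f is primitive ⇔ x has order 8 in GF(3)[x]/(f), i.e. x^(8/q) ≠ 1 for each prime q | 8.
x^(4) mod f = 1
Since x^(4) = 1, the order of x divides 4 < 8; not primitive.

No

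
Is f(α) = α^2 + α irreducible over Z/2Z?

No

Check for roots in Z/2Z: f(0) = 0 → root; f(1) = 0 → root.
f(0) = 0, so (α) divides f(α); f is reducible.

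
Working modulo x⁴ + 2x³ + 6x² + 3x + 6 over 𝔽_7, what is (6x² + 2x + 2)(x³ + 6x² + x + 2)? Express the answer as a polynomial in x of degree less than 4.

2x^3 + 6x^2 + 4x + 2

Multiply in 𝔽_7[x]: (6x² + 2x + 2)·(x³ + 6x² + x + 2) = 6x⁵ + 3x⁴ + 6x³ + 5x² + 6x + 4.
Reduce using x⁴ ≡ 5x³ + x² + 4x + 1 (mod x⁴ + 2x³ + 6x² + 3x + 6).
Reduced: 2x³ + 6x² + 4x + 2.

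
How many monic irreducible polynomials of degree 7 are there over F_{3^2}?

683280

Gauss's count: N_{9}(7) = (1/7) Σ_{d|7} μ(7/d)·9^d.
Divisors of 7: 1, 7; μ(7/d) for each: -1, 1.
Σ = − 9^1 + 9^7 = 4782960.
N = 4782960/7 = 683280.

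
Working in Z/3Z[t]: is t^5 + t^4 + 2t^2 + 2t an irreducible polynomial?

Write P(t) = t^5 + t^4 + 2t^2 + 2t.
Check for roots in Z/3Z: P(0) = 0 → root; P(1) = 0 → root; P(2) = 0 → root.
P(0) = 0, so (t) divides P(t); P is reducible.

No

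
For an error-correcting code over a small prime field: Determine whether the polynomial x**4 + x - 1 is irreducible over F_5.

Yes

Write P(x) = x**4 + x - 1.
Check for roots in F_5: P(0) = 4; P(1) = 1; P(2) = 2; P(3) = 3; P(4) = 4.
No roots, so no linear factors.
Degree-2 irreducible divisors: test the 10 monic irreducibles of degree 2 over GF(5).
None of them divide P (all give nonzero remainder).
No irreducible factor of degree ≤ 2 exists, so P is irreducible over GF(5).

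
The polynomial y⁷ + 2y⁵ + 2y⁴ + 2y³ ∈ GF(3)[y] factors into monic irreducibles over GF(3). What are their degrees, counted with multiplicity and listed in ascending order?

Write h(y) = y⁷ + 2y⁵ + 2y⁴ + 2y³.
Roots in GF(3): h(0) = 0 → root; h(1) = 1; h(2) = 0 → root.
Linear factors from roots: (y), (y + 1).
Complete factorization: h(y) = (y + 1)^2·(y)^3·(y² + y + 2).
Factor degrees with multiplicity: 1 + 1 + 1 + 1 + 1 + 2 = 7.

1, 1, 1, 1, 1, 2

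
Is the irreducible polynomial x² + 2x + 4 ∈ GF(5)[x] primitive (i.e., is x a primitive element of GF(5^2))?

Write f(x) = x² + 2x + 4.
|GF(5^2)^×| = 5^2 − 1 = 24. Prime factorization: 24 = 2^3·3.
f is primitive ⇔ x has order 24 in GF(5)[x]/(f), i.e. x^(24/q) ≠ 1 for each prime q | 24.
x^(12) mod f = 1
x^(8) mod f = 2x + 4.
Since x^(12) = 1, the order of x divides 12 < 24; not primitive.

No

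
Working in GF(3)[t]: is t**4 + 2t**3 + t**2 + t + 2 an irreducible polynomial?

Yes

Write P(t) = t**4 + 2t**3 + t**2 + t + 2.
Check for roots in GF(3): P(0) = 2; P(1) = 1; P(2) = 1.
No roots, so no linear factors.
Monic irreducibles of degree 2 over GF(3): t**2 + 1, t**2 + t + 2, t**2 + 2t + 2.
None of them divide P (all give nonzero remainder).
No irreducible factor of degree ≤ 2 exists, so P is irreducible over GF(3).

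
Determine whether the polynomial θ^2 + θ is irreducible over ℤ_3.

Write m(θ) = θ^2 + θ.
Check for roots in ℤ_3: m(0) = 0 → root; m(1) = 2; m(2) = 0 → root.
m(0) = 0, so (θ) divides m(θ); m is reducible.

No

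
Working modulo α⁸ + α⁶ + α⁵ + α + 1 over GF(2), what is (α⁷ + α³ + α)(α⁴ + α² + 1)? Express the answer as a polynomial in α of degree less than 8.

Multiply in GF(2)[α]: (α⁷ + α³ + α)·(α⁴ + α² + 1) = α¹¹ + α⁹ + α.
Reduce using α⁸ ≡ α⁶ + α⁵ + α + 1 (mod α⁸ + α⁶ + α⁵ + α + 1).
Reduced: α⁶ + α⁵ + α⁴ + α³ + 1.

α^6 + α^5 + α^4 + α^3 + 1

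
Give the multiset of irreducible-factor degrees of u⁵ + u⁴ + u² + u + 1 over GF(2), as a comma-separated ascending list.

5

Write h(u) = u⁵ + u⁴ + u² + u + 1.
Roots in GF(2): h(0) = 1; h(1) = 1.
Complete factorization: h(u) = (u⁵ + u⁴ + u² + u + 1).
Factor degrees with multiplicity: 5 = 5.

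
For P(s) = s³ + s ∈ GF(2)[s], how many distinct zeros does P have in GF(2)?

Evaluate at each of the 2 elements of GF(2):
P(0) = 0 → root; P(1) = 0 → root.
Roots: {0, 1}.

2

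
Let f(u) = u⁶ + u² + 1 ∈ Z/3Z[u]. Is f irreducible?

Check for roots in Z/3Z: f(0) = 1; f(1) = 0 → root; f(2) = 0 → root.
f(1) = 0, so (u − 1) divides f(u); f is reducible.

No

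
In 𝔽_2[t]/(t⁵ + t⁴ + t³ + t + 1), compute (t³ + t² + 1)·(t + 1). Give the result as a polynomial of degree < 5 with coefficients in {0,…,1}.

Multiply in 𝔽_2[t]: (t³ + t² + 1)·(t + 1) = t⁴ + t² + t + 1.
Reduced: t⁴ + t² + t + 1.

t^4 + t^2 + t + 1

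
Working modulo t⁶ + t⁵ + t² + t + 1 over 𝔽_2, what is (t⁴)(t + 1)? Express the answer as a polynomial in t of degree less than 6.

t^5 + t^4

Multiply in 𝔽_2[t]: (t⁴)·(t + 1) = t⁵ + t⁴.
Reduced: t⁵ + t⁴.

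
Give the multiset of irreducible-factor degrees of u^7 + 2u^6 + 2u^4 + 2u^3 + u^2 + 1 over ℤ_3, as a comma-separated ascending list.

Write f(u) = u^7 + 2u^6 + 2u^4 + 2u^3 + u^2 + 1.
Roots in ℤ_3: f(0) = 1; f(1) = 0 → root; f(2) = 0 → root.
Linear factors from roots: (u + 2), (u + 1).
Complete factorization: f(u) = (u + 2)·(u + 1)^2·(u^2 + 1)·(u^2 + u + 2).
Factor degrees with multiplicity: 1 + 1 + 1 + 2 + 2 = 7.

1, 1, 1, 2, 2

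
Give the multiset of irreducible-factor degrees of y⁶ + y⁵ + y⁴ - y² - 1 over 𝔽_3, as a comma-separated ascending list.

6

Write f(y) = y⁶ + y⁵ + y⁴ - y² - 1.
Roots in 𝔽_3: f(0) = 2; f(1) = 1; f(2) = 2.
Complete factorization: f(y) = (y⁶ + y⁵ + y⁴ - y² - 1).
Factor degrees with multiplicity: 6 = 6.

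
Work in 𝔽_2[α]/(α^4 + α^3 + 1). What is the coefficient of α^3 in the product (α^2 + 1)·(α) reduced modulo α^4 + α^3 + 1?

Multiply in 𝔽_2[α]: (α^2 + 1)·(α) = α^3 + α.
Reduced: α^3 + α.

1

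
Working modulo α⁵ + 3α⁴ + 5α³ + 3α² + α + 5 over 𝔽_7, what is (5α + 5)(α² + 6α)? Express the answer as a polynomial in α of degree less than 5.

Multiply in 𝔽_7[α]: (5α + 5)·(α² + 6α) = 5α³ + 2α.
Reduced: 5α³ + 2α.

5α^3 + 2α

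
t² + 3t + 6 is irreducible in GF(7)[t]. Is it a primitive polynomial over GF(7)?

Write f(t) = t² + 3t + 6.
|GF(7^2)^×| = 7^2 − 1 = 48. Prime factorization: 48 = 2^4·3.
f is primitive ⇔ t has order 48 in GF(7)[t]/(f), i.e. t^(48/q) ≠ 1 for each prime q | 48.
t^(24) mod f = 6.
t^(16) mod f = 1
Since t^(16) = 1, the order of t divides 16 < 48; not primitive.

No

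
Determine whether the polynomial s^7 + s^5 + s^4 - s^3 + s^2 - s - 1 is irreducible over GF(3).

Yes

Write P(s) = s^7 + s^5 + s^4 - s^3 + s^2 - s - 1.
Check for roots in GF(3): P(0) = 2; P(1) = 1; P(2) = 1.
No roots, so no linear factors.
Monic irreducibles of degree 2 over GF(3): s^2 + 1, s^2 + s - 1, s^2 - s - 1.
None of them divide P (all give nonzero remainder).
Degree-3 irreducible divisors: test the 8 monic irreducibles of degree 3 over GF(3).
None of them divide P (all give nonzero remainder).
No irreducible factor of degree ≤ 3 exists, so P is irreducible over GF(3).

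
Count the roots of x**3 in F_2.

Write P(x) = x**3.
Evaluate at each of the 2 elements of F_2:
P(0) = 0 → root; P(1) = 1.
Roots: {0}.

1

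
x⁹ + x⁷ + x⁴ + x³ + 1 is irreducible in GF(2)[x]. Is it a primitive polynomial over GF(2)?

Write f(x) = x⁹ + x⁷ + x⁴ + x³ + 1.
|GF(2^9)^×| = 2^9 − 1 = 511. Prime factorization: 511 = 7·73.
f is primitive ⇔ x has order 511 in GF(2)[x]/(f), i.e. x^(511/q) ≠ 1 for each prime q | 511.
x^(73) mod f = 1
x^(7) mod f = x⁷.
Since x^(73) = 1, the order of x divides 73 < 511; not primitive.

No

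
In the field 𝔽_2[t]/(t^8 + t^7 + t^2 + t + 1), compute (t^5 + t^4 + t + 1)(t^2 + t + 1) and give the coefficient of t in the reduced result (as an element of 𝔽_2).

0

Multiply in 𝔽_2[t]: (t^5 + t^4 + t + 1)·(t^2 + t + 1) = t^7 + t^4 + t^3 + 1.
Reduced: t^7 + t^4 + t^3 + 1.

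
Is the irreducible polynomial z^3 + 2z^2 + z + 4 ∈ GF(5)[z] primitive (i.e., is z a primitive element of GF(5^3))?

No

Write f(z) = z^3 + 2z^2 + z + 4.
|GF(5^3)^×| = 5^3 − 1 = 124. Prime factorization: 124 = 2^2·31.
f is primitive ⇔ z has order 124 in GF(5)[z]/(f), i.e. z^(124/q) ≠ 1 for each prime q | 124.
z^(62) mod f = 1
z^(4) mod f = 3z^2 + 3z + 3.
Since z^(62) = 1, the order of z divides 62 < 124; not primitive.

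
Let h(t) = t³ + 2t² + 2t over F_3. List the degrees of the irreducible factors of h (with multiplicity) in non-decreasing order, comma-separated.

1, 2

Roots in F_3: h(0) = 0 → root; h(1) = 2; h(2) = 2.
Linear factors from roots: (t).
Complete factorization: h(t) = (t)·(t² + 2t + 2).
Factor degrees with multiplicity: 1 + 2 = 3.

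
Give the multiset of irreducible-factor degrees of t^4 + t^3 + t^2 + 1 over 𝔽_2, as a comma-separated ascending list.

1, 3

Write f(t) = t^4 + t^3 + t^2 + 1.
Roots in 𝔽_2: f(0) = 1; f(1) = 0 → root.
Linear factors from roots: (t + 1).
Complete factorization: f(t) = (t + 1)·(t^3 + t + 1).
Factor degrees with multiplicity: 1 + 3 = 4.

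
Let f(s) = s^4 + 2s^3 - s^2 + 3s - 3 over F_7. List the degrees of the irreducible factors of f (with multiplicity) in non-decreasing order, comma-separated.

2, 2

Complete factorization: f(s) = (s^2 + 3s - 1)·(s^2 - s + 3).
Factor degrees with multiplicity: 2 + 2 = 4.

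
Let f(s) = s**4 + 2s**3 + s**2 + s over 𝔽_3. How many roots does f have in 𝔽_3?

Evaluate at each of the 3 elements of 𝔽_3:
f(0) = 0 → root; f(1) = 2; f(2) = 2.
Roots: {0}.

1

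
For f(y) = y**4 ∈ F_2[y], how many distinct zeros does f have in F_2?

Evaluate at each of the 2 elements of F_2:
f(0) = 0 → root; f(1) = 1.
Roots: {0}.

1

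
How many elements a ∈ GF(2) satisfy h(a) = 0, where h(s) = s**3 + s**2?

Evaluate at each of the 2 elements of GF(2):
h(0) = 0 → root; h(1) = 0 → root.
Roots: {0, 1}.

2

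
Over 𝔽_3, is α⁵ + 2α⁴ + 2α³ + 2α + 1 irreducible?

Write f(α) = α⁵ + 2α⁴ + 2α³ + 2α + 1.
Check for roots in 𝔽_3: f(0) = 1; f(1) = 2; f(2) = 1.
No roots, so no linear factors.
Monic irreducibles of degree 2 over GF(3): α² + 1, α² + α + 2, α² + 2α + 2.
None of them divide f (all give nonzero remainder).
No irreducible factor of degree ≤ 2 exists, so f is irreducible over GF(3).

Yes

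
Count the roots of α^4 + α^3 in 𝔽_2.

Write P(α) = α^4 + α^3.
Evaluate at each of the 2 elements of 𝔽_2:
P(0) = 0 → root; P(1) = 0 → root.
Roots: {0, 1}.

2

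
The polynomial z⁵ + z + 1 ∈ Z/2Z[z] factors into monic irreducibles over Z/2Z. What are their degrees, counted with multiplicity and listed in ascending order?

Write g(z) = z⁵ + z + 1.
Roots in Z/2Z: g(0) = 1; g(1) = 1.
Complete factorization: g(z) = (z² + z + 1)·(z³ + z² + 1).
Factor degrees with multiplicity: 2 + 3 = 5.

2, 3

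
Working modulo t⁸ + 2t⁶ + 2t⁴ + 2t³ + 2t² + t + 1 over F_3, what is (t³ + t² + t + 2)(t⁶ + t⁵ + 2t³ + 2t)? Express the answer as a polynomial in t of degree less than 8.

Multiply in F_3[t]: (t³ + t² + t + 2)·(t⁶ + t⁵ + 2t³ + 2t) = t⁹ + 2t⁸ + 2t⁷ + 2t⁶ + t⁵ + t⁴ + 2t² + t.
Reduce using t⁸ ≡ t⁶ + t⁴ + t³ + t² + 2t + 2 (mod t⁸ + 2t⁶ + 2t⁴ + 2t³ + 2t² + t + 1).
Reduced: t⁶ + 2t⁵ + t⁴ + t + 1.

t^6 + 2t^5 + t^4 + t + 1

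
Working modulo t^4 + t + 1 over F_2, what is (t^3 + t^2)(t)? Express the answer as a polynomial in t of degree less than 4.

Multiply in F_2[t]: (t^3 + t^2)·(t) = t^4 + t^3.
Reduce using t^4 ≡ t + 1 (mod t^4 + t + 1).
Reduced: t^3 + t + 1.

t^3 + t + 1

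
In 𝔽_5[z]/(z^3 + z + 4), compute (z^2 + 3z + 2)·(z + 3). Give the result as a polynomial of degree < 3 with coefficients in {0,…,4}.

Multiply in 𝔽_5[z]: (z^2 + 3z + 2)·(z + 3) = z^3 + z^2 + z + 1.
Reduce using z^3 ≡ 4z + 1 (mod z^3 + z + 4).
Reduced: z^2 + 2.

z^2 + 2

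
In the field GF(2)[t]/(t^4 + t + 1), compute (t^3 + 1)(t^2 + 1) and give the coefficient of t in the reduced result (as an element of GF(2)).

1

Multiply in GF(2)[t]: (t^3 + 1)·(t^2 + 1) = t^5 + t^3 + t^2 + 1.
Reduce using t^4 ≡ t + 1 (mod t^4 + t + 1).
Reduced: t^3 + t + 1.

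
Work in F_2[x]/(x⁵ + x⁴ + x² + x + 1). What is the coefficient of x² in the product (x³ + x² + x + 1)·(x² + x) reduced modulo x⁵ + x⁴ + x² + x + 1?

1

Multiply in F_2[x]: (x³ + x² + x + 1)·(x² + x) = x⁵ + x.
Reduce using x⁵ ≡ x⁴ + x² + x + 1 (mod x⁵ + x⁴ + x² + x + 1).
Reduced: x⁴ + x² + 1.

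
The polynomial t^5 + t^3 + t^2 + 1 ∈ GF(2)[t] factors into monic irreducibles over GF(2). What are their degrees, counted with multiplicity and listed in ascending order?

1, 1, 1, 2

Write h(t) = t^5 + t^3 + t^2 + 1.
Roots in GF(2): h(0) = 1; h(1) = 0 → root.
Linear factors from roots: (t + 1).
Complete factorization: h(t) = (t + 1)^3·(t^2 + t + 1).
Factor degrees with multiplicity: 1 + 1 + 1 + 2 = 5.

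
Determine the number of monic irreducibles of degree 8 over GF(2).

x^(2^8) − x is the product of all monic irreducibles of degree dividing 8; Möbius inversion gives N = (1/8) Σ μ(8/d)·2^d.
Divisors of 8: 1, 2, 4, 8; μ(8/d) for each: 0, 0, -1, 1.
Σ = − 2^4 + 2^8 = 240.
N = 240/8 = 30.

30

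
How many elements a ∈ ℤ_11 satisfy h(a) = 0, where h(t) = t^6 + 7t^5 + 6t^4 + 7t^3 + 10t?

4

Evaluate at each of the 11 elements of ℤ_11:
h(0) = 0 → root; h(1) = 9; h(2) = 9; h(3) = 0 → root; h(4) = 0 → root; h(5) = 1; h(6) = 7; h(7) = 0 → root; h(8) = 10; h(9) = 3; h(10) = 5.
Roots: {0, 3, 4, 7}.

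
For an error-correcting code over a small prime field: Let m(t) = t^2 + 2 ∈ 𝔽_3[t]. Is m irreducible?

No

Check for roots in 𝔽_3: m(0) = 2; m(1) = 0 → root; m(2) = 0 → root.
m(1) = 0, so (t − 1) divides m(t); m is reducible.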